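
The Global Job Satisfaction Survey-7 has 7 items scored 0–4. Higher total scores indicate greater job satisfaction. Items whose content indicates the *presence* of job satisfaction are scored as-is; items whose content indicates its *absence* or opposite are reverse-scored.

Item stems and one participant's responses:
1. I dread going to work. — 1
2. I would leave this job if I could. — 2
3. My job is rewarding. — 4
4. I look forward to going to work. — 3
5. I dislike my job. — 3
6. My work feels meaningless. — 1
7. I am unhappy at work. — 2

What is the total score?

Items 1, 2, 5, 6, 7 describe the absence/opposite of job satisfaction → reverse-score.
reverse-coded value = 4 − response.
  item 1: 4 − 1 = 3
  item 2: 4 − 2 = 2
  item 3: 4
  item 4: 3
  item 5: 4 − 3 = 1
  item 6: 4 − 1 = 3
  item 7: 4 − 2 = 2
Total = 3 + 2 + 4 + 3 + 1 + 3 + 2 = 18

18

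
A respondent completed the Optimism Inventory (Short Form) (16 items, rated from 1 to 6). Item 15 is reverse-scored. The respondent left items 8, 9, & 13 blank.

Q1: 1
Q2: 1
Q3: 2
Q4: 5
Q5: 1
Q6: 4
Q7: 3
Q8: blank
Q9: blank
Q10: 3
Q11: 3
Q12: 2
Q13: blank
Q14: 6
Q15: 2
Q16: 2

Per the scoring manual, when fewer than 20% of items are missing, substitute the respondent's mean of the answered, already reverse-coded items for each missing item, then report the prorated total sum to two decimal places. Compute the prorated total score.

46.77

Reverse-coded (on a 1–6 scale, reversed = 7 − raw):
  item 15: 7 − 2 = 5
Completed scored items (13 of 16): 1, 1, 2, 5, 1, 4, 3, 3, 3, 2, 6, 5, 2; sum = 38.
Person mean = 38 / 13 ≈ 2.9231
Prorated total = (38 / 13) × 16 = 46.77 (to 2 dp)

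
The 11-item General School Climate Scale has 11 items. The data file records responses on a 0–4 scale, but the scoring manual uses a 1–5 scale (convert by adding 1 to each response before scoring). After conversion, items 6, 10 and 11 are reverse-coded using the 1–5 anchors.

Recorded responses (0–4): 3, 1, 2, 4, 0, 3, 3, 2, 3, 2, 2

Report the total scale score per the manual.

34

Convert to 1–5: 4, 2, 3, 5, 1, 4, 4, 3, 4, 3, 3
Reverse-coded (reverse-coded value = 6 − response):
  item 6: 6 − 4 = 2
  item 10: 6 − 3 = 3
  item 11: 6 − 3 = 3
Scored: 4, 2, 3, 5, 1, 2, 4, 3, 4, 3, 3
Total = 34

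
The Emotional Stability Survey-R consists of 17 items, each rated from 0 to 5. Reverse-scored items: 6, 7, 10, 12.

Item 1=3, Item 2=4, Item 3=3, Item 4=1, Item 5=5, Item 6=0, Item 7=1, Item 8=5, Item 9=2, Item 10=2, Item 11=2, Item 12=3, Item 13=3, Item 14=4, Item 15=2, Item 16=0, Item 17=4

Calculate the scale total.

Reverse-scored items use 5 − raw:
  item 6: 5 − 0 = 5
  item 7: 5 − 1 = 4
  item 10: 5 − 2 = 3
  item 12: 5 − 3 = 2
Scored responses: 3, 4, 3, 1, 5, 5, 4, 5, 2, 3, 2, 2, 3, 4, 2, 0, 4
Total = 3 + 4 + 3 + 1 + 5 + 5 + 4 + 5 + 2 + 3 + 2 + 2 + 3 + 4 + 2 + 0 + 4 = 52

52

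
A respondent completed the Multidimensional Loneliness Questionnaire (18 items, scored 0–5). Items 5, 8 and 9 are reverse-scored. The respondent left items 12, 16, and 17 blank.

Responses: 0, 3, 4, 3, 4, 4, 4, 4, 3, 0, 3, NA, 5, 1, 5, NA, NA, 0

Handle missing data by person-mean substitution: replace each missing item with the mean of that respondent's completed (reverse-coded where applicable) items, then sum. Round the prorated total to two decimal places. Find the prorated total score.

43.20

Reverse-coded (on a 0–5 scale, reversed = 5 − raw):
  item 5: 5 − 4 = 1
  item 8: 5 − 4 = 1
  item 9: 5 − 3 = 2
Completed scored items (15 of 18): 0, 3, 4, 3, 1, 4, 4, 1, 2, 0, 3, 5, 1, 5, 0; sum = 36.
Person mean = 36 / 15 ≈ 2.4000
Prorated total = (36 / 15) × 18 = 43.20 (to 2 dp)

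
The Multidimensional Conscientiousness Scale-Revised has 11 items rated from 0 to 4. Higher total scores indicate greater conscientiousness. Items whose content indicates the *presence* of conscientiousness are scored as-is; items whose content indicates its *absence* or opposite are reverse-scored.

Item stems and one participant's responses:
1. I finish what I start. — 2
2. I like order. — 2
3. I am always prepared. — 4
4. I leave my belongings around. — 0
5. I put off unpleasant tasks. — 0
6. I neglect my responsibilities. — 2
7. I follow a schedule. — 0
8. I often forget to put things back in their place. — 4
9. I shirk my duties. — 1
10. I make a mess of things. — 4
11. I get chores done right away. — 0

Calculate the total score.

21

Items 4, 5, 6, 8, 9, 10 describe the absence/opposite of conscientiousness → reverse-score.
reverse-coded value = 4 − response.
  item 1: 2
  item 2: 2
  item 3: 4
  item 4: 4 − 0 = 4
  item 5: 4 − 0 = 4
  item 6: 4 − 2 = 2
  item 7: 0
  item 8: 4 − 4 = 0
  item 9: 4 − 1 = 3
  item 10: 4 − 4 = 0
  item 11: 0
Total = 2 + 2 + 4 + 4 + 4 + 2 + 0 + 0 + 3 + 0 + 0 = 21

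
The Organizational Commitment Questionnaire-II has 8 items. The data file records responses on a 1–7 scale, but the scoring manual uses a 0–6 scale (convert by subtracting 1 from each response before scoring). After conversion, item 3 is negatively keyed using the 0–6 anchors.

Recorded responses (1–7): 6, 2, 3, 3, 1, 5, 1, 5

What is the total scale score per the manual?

Convert to 0–6: 5, 1, 2, 2, 0, 4, 0, 4
Reverse-coded (reverse-coded value = 6 − response):
  item 3: 6 − 2 = 4
Scored: 5, 1, 4, 2, 0, 4, 0, 4
Total = 20

20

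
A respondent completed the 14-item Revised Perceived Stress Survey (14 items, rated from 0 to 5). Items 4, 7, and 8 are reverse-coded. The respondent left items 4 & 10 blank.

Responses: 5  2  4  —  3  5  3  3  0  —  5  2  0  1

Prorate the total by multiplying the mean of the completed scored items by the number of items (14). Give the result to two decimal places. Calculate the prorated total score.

36.17

Reverse-coded (reversed = (0+5) − raw = 5 − raw):
  item 7: 5 − 3 = 2
  item 8: 5 − 3 = 2
Completed scored items (12 of 14): 5, 2, 4, 3, 5, 2, 2, 0, 5, 2, 0, 1; sum = 31.
Person mean = 31 / 12 ≈ 2.5833
Prorated total = (31 / 12) × 14 = 36.17 (to 2 dp)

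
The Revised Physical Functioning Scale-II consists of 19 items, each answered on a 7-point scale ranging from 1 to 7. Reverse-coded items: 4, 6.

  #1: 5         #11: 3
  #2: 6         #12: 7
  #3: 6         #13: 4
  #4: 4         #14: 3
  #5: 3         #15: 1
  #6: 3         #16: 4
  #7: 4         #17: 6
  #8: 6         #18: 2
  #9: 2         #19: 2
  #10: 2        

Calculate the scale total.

Apply reverse scoring (reverse-coded value = 8 − response):
  item 4: 8 − 4 = 4
  item 6: 8 − 3 = 5
After reverse-coding: 5, 6, 6, 4, 3, 5, 4, 6, 2, 2, 3, 7, 4, 3, 1, 4, 6, 2, 2
Total = 5 + 6 + 6 + 4 + 3 + 5 + 4 + 6 + 2 + 2 + 3 + 7 + 4 + 3 + 1 + 4 + 6 + 2 + 2 = 75

75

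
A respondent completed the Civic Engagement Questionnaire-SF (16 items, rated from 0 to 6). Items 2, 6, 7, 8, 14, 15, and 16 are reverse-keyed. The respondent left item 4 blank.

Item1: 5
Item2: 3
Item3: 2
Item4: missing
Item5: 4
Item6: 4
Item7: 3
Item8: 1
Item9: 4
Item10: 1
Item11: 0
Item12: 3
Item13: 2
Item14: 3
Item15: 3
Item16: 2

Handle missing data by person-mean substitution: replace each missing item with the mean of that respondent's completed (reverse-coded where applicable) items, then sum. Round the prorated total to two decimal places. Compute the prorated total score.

Reverse-coded (on a 0–6 scale, reversed = 6 − raw):
  item 2: 6 − 3 = 3
  item 6: 6 − 4 = 2
  item 7: 6 − 3 = 3
  item 8: 6 − 1 = 5
  item 14: 6 − 3 = 3
  item 15: 6 − 3 = 3
  item 16: 6 − 2 = 4
Completed scored items (15 of 16): 5, 3, 2, 4, 2, 3, 5, 4, 1, 0, 3, 2, 3, 3, 4; sum = 44.
Person mean = 44 / 15 ≈ 2.9333
Prorated total = (44 / 15) × 16 = 46.93 (to 2 dp)

46.93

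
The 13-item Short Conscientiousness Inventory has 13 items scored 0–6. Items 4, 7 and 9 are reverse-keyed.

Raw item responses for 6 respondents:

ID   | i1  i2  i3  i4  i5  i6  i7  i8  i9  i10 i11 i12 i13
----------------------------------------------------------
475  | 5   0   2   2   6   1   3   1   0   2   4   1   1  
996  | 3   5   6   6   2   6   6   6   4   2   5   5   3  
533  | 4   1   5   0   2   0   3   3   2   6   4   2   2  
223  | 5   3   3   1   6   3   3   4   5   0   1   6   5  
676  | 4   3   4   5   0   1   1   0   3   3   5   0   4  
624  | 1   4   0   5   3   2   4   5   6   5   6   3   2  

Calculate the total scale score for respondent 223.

Respondent 223 raw: 5, 3, 3, 1, 6, 3, 3, 4, 5, 0, 1, 6, 5.
Reverse-coded (reversed = (0+6) − raw = 6 − raw):
  item 1: 5
  item 2: 3
  item 3: 3
  item 4: 6 − 1 = 5
  item 5: 6
  item 6: 3
  item 7: 6 − 3 = 3
  item 8: 4
  item 9: 6 − 5 = 1
  item 10: 0
  item 11: 1
  item 12: 6
  item 13: 5
Sum = 5 + 3 + 3 + 5 + 6 + 3 + 3 + 4 + 1 + 0 + 1 + 6 + 5 = 45

45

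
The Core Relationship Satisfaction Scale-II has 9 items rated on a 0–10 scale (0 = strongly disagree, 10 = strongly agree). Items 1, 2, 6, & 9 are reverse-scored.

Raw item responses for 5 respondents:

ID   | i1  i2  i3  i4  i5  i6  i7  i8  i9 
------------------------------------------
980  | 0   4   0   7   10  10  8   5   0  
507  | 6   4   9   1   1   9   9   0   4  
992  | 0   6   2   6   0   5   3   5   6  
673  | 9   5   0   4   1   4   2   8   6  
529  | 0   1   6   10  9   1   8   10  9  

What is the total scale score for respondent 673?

31

Respondent 673 raw: 9, 5, 0, 4, 1, 4, 2, 8, 6.
Reverse-coded (reverse-coded value = 10 − response):
  item 1: 10 − 9 = 1
  item 2: 10 − 5 = 5
  item 3: 0
  item 4: 4
  item 5: 1
  item 6: 10 − 4 = 6
  item 7: 2
  item 8: 8
  item 9: 10 − 6 = 4
Sum = 1 + 5 + 0 + 4 + 1 + 6 + 2 + 8 + 4 = 31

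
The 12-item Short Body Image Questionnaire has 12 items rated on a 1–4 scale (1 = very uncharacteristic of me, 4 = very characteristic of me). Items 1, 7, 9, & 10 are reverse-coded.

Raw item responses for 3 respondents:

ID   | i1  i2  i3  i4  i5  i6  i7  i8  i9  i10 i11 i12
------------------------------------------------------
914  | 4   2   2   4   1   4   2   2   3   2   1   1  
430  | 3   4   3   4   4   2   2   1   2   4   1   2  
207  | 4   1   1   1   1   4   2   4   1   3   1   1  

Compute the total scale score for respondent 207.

24

Respondent 207 raw: 4, 1, 1, 1, 1, 4, 2, 4, 1, 3, 1, 1.
Reverse-coded (on a 1–4 scale, reversed = 5 − raw):
  item 1: 5 − 4 = 1
  item 2: 1
  item 3: 1
  item 4: 1
  item 5: 1
  item 6: 4
  item 7: 5 − 2 = 3
  item 8: 4
  item 9: 5 − 1 = 4
  item 10: 5 − 3 = 2
  item 11: 1
  item 12: 1
Sum = 1 + 1 + 1 + 1 + 1 + 4 + 3 + 4 + 4 + 2 + 1 + 1 = 24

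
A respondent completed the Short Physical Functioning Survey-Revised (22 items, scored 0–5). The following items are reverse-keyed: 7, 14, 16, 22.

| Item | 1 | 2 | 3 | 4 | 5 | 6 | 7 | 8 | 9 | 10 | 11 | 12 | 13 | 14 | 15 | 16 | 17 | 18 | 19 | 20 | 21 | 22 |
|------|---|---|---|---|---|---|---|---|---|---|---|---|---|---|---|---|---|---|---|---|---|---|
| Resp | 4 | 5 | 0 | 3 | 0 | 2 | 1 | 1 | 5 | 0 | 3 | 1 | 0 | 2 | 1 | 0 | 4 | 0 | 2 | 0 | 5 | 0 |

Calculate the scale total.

53

Reverse-keyed items use 5 − raw:
  item 7: 5 − 1 = 4
  item 14: 5 − 2 = 3
  item 16: 5 − 0 = 5
  item 22: 5 − 0 = 5
Scored items: 4, 5, 0, 3, 0, 2, 4, 1, 5, 0, 3, 1, 0, 3, 1, 5, 4, 0, 2, 0, 5, 5
Total = 4 + 5 + 0 + 3 + 0 + 2 + 4 + 1 + 5 + 0 + 3 + 1 + 0 + 3 + 1 + 5 + 4 + 0 + 2 + 0 + 5 + 5 = 53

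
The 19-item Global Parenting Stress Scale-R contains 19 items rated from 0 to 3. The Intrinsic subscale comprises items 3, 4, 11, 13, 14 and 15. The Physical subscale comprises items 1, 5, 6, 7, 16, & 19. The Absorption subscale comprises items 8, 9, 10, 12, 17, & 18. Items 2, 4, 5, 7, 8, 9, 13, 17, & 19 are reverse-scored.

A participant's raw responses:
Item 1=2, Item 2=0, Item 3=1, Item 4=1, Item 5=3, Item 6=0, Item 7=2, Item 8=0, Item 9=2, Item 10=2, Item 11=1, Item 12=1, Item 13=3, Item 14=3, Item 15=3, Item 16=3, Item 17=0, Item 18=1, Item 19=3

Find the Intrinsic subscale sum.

Intrinsic items: 3, 4, 11, 13, 14, 15.
Of these, items 4 & 13 are reverse-scored; reverse-coded value = 3 − response.
  item 3: 1
  item 4: 3 − 1 = 2
  item 11: 1
  item 13: 3 − 3 = 0
  item 14: 3
  item 15: 3
Sum = 1 + 2 + 1 + 0 + 3 + 3 = 10

10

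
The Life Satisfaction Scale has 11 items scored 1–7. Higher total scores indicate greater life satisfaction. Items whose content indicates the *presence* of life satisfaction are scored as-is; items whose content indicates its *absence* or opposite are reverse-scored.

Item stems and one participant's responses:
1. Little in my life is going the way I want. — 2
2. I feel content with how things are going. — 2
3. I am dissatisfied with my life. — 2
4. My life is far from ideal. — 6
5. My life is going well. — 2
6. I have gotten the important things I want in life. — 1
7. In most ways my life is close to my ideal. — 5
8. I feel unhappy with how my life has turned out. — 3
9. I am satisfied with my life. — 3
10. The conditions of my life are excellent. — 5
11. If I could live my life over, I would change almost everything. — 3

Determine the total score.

Items 1, 3, 4, 8, 11 describe the absence/opposite of life satisfaction → reverse-score.
reversed = (1+7) − raw = 8 − raw.
  item 1: 8 − 2 = 6
  item 2: 2
  item 3: 8 − 2 = 6
  item 4: 8 − 6 = 2
  item 5: 2
  item 6: 1
  item 7: 5
  item 8: 8 − 3 = 5
  item 9: 3
  item 10: 5
  item 11: 8 − 3 = 5
Total = 6 + 2 + 6 + 2 + 2 + 1 + 5 + 5 + 3 + 5 + 5 = 42

42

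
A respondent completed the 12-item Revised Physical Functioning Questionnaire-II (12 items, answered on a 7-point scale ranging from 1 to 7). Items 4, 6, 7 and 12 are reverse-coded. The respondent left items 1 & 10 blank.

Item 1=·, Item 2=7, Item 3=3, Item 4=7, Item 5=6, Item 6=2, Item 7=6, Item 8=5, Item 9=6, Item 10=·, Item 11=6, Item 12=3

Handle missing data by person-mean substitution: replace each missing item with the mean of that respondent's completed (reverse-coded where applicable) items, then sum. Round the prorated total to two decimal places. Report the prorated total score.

56.40

Reverse-coded (reversed = (1+7) − raw = 8 − raw):
  item 4: 8 − 7 = 1
  item 6: 8 − 2 = 6
  item 7: 8 − 6 = 2
  item 12: 8 − 3 = 5
Completed scored items (10 of 12): 7, 3, 1, 6, 6, 2, 5, 6, 6, 5; sum = 47.
Person mean = 47 / 10 ≈ 4.7000
Prorated total = (47 / 10) × 12 = 56.40 (to 2 dp)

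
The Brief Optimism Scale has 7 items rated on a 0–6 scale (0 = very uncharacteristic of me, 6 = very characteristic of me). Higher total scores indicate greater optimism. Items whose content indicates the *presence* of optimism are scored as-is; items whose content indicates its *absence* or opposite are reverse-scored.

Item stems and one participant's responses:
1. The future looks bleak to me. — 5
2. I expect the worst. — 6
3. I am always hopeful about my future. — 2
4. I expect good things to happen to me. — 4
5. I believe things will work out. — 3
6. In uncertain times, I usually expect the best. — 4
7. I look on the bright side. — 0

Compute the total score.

Items 1, 2 describe the absence/opposite of optimism → reverse-score.
on a 0–6 scale, reversed = 6 − raw.
  item 1: 6 − 5 = 1
  item 2: 6 − 6 = 0
  item 3: 2
  item 4: 4
  item 5: 3
  item 6: 4
  item 7: 0
Total = 1 + 0 + 2 + 4 + 3 + 4 + 0 = 14

14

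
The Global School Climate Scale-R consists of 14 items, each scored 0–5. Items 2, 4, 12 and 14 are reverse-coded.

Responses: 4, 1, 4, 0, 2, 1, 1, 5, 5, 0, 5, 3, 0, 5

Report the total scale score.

38

Reverse-coded items use 5 − raw:
  item 2: 5 − 1 = 4
  item 4: 5 − 0 = 5
  item 12: 5 − 3 = 2
  item 14: 5 − 5 = 0
Scored responses: 4, 4, 4, 5, 2, 1, 1, 5, 5, 0, 5, 2, 0, 0
Total = 4 + 4 + 4 + 5 + 2 + 1 + 1 + 5 + 5 + 0 + 5 + 2 + 0 + 0 = 38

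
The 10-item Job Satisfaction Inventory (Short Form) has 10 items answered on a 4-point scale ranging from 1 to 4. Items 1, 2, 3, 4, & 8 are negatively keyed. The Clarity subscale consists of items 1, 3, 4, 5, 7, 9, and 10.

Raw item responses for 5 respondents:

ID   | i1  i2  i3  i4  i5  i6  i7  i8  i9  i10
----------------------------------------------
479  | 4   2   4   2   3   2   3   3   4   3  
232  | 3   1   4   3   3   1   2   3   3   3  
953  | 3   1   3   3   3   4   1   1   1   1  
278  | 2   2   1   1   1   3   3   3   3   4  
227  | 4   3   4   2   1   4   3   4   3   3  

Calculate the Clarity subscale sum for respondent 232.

Respondent 232 raw: 3, 1, 4, 3, 3, 1, 2, 3, 3, 3.
Clarity items: 1, 3, 4, 5, 7, 9, 10.
Reverse-coded (reverse-coded value = 5 − response):
  item 1: 5 − 3 = 2
  item 3: 5 − 4 = 1
  item 4: 5 − 3 = 2
  item 5: 3
  item 7: 2
  item 9: 3
  item 10: 3
Sum = 2 + 1 + 2 + 3 + 2 + 3 + 3 = 16

16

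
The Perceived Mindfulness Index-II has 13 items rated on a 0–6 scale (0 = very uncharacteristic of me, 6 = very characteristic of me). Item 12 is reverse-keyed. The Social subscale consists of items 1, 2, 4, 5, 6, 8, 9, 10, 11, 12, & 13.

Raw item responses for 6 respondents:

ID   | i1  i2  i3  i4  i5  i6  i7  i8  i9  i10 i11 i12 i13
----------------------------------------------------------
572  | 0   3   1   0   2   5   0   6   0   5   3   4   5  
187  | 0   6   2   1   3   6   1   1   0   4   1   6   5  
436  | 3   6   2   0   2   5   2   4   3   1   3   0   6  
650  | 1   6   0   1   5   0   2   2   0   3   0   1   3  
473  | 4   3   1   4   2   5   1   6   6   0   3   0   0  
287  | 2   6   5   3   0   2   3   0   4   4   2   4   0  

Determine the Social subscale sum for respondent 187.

Respondent 187 raw: 0, 6, 2, 1, 3, 6, 1, 1, 0, 4, 1, 6, 5.
Social items: 1, 2, 4, 5, 6, 8, 9, 10, 11, 12, 13.
Reverse-coded (reverse-coded value = 6 − response):
  item 1: 0
  item 2: 6
  item 4: 1
  item 5: 3
  item 6: 6
  item 8: 1
  item 9: 0
  item 10: 4
  item 11: 1
  item 12: 6 − 6 = 0
  item 13: 5
Sum = 0 + 6 + 1 + 3 + 6 + 1 + 0 + 4 + 1 + 0 + 5 = 27

27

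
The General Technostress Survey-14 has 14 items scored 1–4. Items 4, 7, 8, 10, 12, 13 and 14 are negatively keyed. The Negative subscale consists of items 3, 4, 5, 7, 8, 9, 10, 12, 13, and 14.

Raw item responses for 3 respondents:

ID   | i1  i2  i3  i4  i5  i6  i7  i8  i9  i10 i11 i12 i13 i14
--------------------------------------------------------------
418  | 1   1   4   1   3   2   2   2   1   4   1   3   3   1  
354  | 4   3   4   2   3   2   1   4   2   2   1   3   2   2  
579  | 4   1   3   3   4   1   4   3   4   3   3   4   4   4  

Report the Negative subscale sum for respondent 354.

28

Respondent 354 raw: 4, 3, 4, 2, 3, 2, 1, 4, 2, 2, 1, 3, 2, 2.
Negative items: 3, 4, 5, 7, 8, 9, 10, 12, 13, 14.
Reverse-coded (on a 1–4 scale, reversed = 5 − raw):
  item 3: 4
  item 4: 5 − 2 = 3
  item 5: 3
  item 7: 5 − 1 = 4
  item 8: 5 − 4 = 1
  item 9: 2
  item 10: 5 − 2 = 3
  item 12: 5 − 3 = 2
  item 13: 5 − 2 = 3
  item 14: 5 − 2 = 3
Sum = 4 + 3 + 3 + 4 + 1 + 2 + 3 + 2 + 3 + 3 = 28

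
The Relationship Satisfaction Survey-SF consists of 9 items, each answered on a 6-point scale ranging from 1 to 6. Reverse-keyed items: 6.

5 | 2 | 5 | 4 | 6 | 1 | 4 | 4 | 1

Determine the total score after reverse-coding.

37

Reverse-keyed items use 7 − raw:
  item 6: 7 − 1 = 6
Scored responses: 5, 2, 5, 4, 6, 6, 4, 4, 1
Total = 5 + 2 + 5 + 4 + 6 + 6 + 4 + 4 + 1 = 37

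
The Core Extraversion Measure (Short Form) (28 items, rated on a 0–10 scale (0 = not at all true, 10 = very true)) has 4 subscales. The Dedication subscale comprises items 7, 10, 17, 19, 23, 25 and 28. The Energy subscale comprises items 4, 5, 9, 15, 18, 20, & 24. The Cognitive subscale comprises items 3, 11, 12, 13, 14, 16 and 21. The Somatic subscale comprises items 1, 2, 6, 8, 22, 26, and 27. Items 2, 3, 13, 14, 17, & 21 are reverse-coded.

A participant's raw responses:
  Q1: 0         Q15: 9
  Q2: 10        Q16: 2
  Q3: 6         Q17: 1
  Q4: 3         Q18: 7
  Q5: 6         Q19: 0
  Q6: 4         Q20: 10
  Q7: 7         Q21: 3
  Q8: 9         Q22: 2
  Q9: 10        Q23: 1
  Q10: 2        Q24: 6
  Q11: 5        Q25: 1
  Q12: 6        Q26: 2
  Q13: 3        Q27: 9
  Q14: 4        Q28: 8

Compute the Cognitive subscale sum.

37

Cognitive items: 3, 11, 12, 13, 14, 16, 21.
Of these, items 3, 13, 14 and 21 are reverse-coded; on a 0–10 scale, reversed = 10 − raw.
  item 3: 10 − 6 = 4
  item 11: 5
  item 12: 6
  item 13: 10 − 3 = 7
  item 14: 10 − 4 = 6
  item 16: 2
  item 21: 10 − 3 = 7
Sum = 4 + 5 + 6 + 7 + 6 + 2 + 7 = 37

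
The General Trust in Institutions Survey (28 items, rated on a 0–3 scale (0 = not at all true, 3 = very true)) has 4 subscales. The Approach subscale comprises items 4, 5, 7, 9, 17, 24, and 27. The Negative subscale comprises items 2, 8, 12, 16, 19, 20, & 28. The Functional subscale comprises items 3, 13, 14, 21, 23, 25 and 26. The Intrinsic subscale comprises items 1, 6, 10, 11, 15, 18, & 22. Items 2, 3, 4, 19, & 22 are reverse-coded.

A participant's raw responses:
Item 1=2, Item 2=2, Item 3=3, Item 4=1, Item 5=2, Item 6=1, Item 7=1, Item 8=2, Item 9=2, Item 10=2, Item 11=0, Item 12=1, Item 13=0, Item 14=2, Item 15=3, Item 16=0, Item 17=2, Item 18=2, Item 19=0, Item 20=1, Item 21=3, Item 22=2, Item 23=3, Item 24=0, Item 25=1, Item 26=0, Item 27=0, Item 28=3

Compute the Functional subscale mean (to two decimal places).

Functional items: 3, 13, 14, 21, 23, 25, 26.
Of these, item 3 is reverse-coded; on a 0–3 scale, reversed = 3 − raw.
  item 3: 3 − 3 = 0
  item 13: 0
  item 14: 2
  item 21: 3
  item 23: 3
  item 25: 1
  item 26: 0
Sum = 0 + 0 + 2 + 3 + 3 + 1 + 0 = 9
Mean = 9 / 7 = 1.29

1.29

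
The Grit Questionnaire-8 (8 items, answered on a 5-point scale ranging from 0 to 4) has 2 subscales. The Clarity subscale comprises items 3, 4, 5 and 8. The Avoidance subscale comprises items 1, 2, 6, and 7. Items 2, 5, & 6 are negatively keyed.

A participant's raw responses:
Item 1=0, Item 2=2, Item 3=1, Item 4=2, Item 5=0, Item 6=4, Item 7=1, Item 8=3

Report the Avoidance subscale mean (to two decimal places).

0.75

Avoidance items: 1, 2, 6, 7.
Of these, items 2 & 6 are negatively keyed; reversed = (0+4) − raw = 4 − raw.
  item 1: 0
  item 2: 4 − 2 = 2
  item 6: 4 − 4 = 0
  item 7: 1
Sum = 0 + 2 + 0 + 1 = 3
Mean = 3 / 4 = 0.75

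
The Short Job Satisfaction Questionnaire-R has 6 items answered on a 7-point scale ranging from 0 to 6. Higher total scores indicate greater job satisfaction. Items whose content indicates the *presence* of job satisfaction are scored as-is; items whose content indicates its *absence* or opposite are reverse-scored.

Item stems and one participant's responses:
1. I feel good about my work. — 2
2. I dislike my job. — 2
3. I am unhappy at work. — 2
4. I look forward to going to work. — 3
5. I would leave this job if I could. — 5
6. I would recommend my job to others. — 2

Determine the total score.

16

Items 2, 3, 5 describe the absence/opposite of job satisfaction → reverse-score.
on a 0–6 scale, reversed = 6 − raw.
  item 1: 2
  item 2: 6 − 2 = 4
  item 3: 6 − 2 = 4
  item 4: 3
  item 5: 6 − 5 = 1
  item 6: 2
Total = 2 + 4 + 4 + 3 + 1 + 2 = 16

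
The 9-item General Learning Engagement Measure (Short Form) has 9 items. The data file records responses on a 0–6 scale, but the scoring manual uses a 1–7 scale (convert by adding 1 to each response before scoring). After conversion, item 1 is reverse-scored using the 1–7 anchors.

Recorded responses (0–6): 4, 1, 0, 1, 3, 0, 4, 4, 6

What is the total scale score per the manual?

Convert to 1–7: 5, 2, 1, 2, 4, 1, 5, 5, 7
Reverse-coded (reverse-coded value = 8 − response):
  item 1: 8 − 5 = 3
Scored: 3, 2, 1, 2, 4, 1, 5, 5, 7
Total = 30

30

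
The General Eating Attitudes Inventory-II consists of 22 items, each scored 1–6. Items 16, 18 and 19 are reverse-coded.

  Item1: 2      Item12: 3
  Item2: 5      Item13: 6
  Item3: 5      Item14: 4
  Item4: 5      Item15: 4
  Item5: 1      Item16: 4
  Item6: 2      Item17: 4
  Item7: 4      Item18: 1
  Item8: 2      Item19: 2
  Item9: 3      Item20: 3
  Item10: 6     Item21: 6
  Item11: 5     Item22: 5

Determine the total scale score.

Apply reverse scoring (reversed = (1+6) − raw = 7 − raw):
  item 16: 7 − 4 = 3
  item 18: 7 − 1 = 6
  item 19: 7 − 2 = 5
Scored responses: 2, 5, 5, 5, 1, 2, 4, 2, 3, 6, 5, 3, 6, 4, 4, 3, 4, 6, 5, 3, 6, 5
Total = 2 + 5 + 5 + 5 + 1 + 2 + 4 + 2 + 3 + 6 + 5 + 3 + 6 + 4 + 4 + 3 + 4 + 6 + 5 + 3 + 6 + 5 = 89

89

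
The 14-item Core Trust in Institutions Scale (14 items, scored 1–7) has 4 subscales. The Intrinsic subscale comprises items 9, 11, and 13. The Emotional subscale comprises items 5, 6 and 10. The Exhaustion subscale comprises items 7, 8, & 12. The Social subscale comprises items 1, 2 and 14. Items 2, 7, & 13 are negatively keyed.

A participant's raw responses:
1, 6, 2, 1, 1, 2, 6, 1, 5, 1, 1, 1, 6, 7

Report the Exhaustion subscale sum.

4

Exhaustion items: 7, 8, 12.
Of these, item 7 is negatively keyed; reversed = (1+7) − raw = 8 − raw.
  item 7: 8 − 6 = 2
  item 8: 1
  item 12: 1
Sum = 2 + 1 + 1 = 4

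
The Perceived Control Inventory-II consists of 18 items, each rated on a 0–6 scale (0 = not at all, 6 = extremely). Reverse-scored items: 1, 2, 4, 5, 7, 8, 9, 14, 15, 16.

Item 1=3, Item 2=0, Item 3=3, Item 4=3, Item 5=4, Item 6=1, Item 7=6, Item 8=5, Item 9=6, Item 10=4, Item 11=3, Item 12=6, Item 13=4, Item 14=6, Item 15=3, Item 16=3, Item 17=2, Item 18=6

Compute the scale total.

Reverse-coded items (on a 0–6 scale, reversed = 6 − raw):
  item 1: 6 − 3 = 3
  item 2: 6 − 0 = 6
  item 4: 6 − 3 = 3
  item 5: 6 − 4 = 2
  item 7: 6 − 6 = 0
  item 8: 6 − 5 = 1
  item 9: 6 − 6 = 0
  item 14: 6 − 6 = 0
  item 15: 6 − 3 = 3
  item 16: 6 − 3 = 3
Scored items: 3, 6, 3, 3, 2, 1, 0, 1, 0, 4, 3, 6, 4, 0, 3, 3, 2, 6
Total = 3 + 6 + 3 + 3 + 2 + 1 + 0 + 1 + 0 + 4 + 3 + 6 + 4 + 0 + 3 + 3 + 2 + 6 = 50

50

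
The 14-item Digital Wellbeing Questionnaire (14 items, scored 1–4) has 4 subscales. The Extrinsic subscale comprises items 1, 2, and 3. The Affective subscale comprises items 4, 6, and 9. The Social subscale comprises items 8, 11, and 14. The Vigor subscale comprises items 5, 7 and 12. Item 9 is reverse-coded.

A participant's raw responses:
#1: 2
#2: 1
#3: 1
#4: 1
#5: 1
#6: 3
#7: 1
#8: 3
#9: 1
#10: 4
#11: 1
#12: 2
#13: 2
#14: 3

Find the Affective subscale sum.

8

Affective items: 4, 6, 9.
Of these, item 9 is reverse-coded; reversed = (1+4) − raw = 5 − raw.
  item 4: 1
  item 6: 3
  item 9: 5 − 1 = 4
Sum = 1 + 3 + 4 = 8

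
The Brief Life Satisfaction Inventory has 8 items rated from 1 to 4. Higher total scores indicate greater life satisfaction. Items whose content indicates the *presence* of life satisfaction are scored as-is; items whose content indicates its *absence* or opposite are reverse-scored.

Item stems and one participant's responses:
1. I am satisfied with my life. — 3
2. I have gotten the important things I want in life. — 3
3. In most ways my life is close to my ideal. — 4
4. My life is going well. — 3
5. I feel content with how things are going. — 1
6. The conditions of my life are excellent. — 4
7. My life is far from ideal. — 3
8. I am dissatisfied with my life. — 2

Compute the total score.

Items 7, 8 describe the absence/opposite of life satisfaction → reverse-score.
reversed = (1+4) − raw = 5 − raw.
  item 1: 3
  item 2: 3
  item 3: 4
  item 4: 3
  item 5: 1
  item 6: 4
  item 7: 5 − 3 = 2
  item 8: 5 − 2 = 3
Total = 3 + 3 + 4 + 3 + 1 + 4 + 2 + 3 = 23

23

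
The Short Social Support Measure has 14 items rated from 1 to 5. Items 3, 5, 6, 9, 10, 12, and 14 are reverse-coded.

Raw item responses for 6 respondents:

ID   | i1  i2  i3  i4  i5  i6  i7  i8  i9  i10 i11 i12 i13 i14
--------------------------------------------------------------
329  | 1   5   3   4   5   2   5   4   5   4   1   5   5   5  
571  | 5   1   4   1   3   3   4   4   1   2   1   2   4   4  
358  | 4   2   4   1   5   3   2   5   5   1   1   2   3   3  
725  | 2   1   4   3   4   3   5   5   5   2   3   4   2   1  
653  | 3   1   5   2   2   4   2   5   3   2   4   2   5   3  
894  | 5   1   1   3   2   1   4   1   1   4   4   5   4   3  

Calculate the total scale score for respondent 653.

Respondent 653 raw: 3, 1, 5, 2, 2, 4, 2, 5, 3, 2, 4, 2, 5, 3.
Reverse-coded (reversed = (1+5) − raw = 6 − raw):
  item 1: 3
  item 2: 1
  item 3: 6 − 5 = 1
  item 4: 2
  item 5: 6 − 2 = 4
  item 6: 6 − 4 = 2
  item 7: 2
  item 8: 5
  item 9: 6 − 3 = 3
  item 10: 6 − 2 = 4
  item 11: 4
  item 12: 6 − 2 = 4
  item 13: 5
  item 14: 6 − 3 = 3
Sum = 3 + 1 + 1 + 2 + 4 + 2 + 2 + 5 + 3 + 4 + 4 + 4 + 5 + 3 = 43

43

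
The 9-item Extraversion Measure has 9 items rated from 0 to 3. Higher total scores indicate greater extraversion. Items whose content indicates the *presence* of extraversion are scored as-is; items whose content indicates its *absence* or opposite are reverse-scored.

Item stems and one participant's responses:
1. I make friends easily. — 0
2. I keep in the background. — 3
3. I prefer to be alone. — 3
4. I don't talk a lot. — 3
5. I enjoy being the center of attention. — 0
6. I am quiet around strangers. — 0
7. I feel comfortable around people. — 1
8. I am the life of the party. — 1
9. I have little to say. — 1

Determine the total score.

7

Items 2, 3, 4, 6, 9 describe the absence/opposite of extraversion → reverse-score.
reverse-coded value = 3 − response.
  item 1: 0
  item 2: 3 − 3 = 0
  item 3: 3 − 3 = 0
  item 4: 3 − 3 = 0
  item 5: 0
  item 6: 3 − 0 = 3
  item 7: 1
  item 8: 1
  item 9: 3 − 1 = 2
Total = 0 + 0 + 0 + 0 + 0 + 3 + 1 + 1 + 2 = 7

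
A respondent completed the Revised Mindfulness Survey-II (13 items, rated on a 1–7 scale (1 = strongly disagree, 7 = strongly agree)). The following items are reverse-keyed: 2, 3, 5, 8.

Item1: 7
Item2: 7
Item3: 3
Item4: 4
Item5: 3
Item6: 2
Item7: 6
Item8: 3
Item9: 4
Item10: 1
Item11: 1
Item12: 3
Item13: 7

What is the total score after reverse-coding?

51

Apply reverse scoring (on a 1–7 scale, reversed = 8 − raw):
  item 2: 8 − 7 = 1
  item 3: 8 − 3 = 5
  item 5: 8 − 3 = 5
  item 8: 8 − 3 = 5
Scored items: 7, 1, 5, 4, 5, 2, 6, 5, 4, 1, 1, 3, 7
Total = 7 + 1 + 5 + 4 + 5 + 2 + 6 + 5 + 4 + 1 + 1 + 3 + 7 = 51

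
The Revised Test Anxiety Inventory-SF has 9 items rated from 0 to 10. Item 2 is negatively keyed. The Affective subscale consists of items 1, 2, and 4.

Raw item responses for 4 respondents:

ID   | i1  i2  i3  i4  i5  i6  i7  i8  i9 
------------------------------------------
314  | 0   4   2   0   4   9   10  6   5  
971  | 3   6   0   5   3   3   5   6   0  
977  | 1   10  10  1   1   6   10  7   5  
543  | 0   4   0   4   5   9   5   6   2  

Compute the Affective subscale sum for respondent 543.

Respondent 543 raw: 0, 4, 0, 4, 5, 9, 5, 6, 2.
Affective items: 1, 2, 4.
Reverse-coded (reverse-coded value = 10 − response):
  item 1: 0
  item 2: 10 − 4 = 6
  item 4: 4
Sum = 0 + 6 + 4 = 10

10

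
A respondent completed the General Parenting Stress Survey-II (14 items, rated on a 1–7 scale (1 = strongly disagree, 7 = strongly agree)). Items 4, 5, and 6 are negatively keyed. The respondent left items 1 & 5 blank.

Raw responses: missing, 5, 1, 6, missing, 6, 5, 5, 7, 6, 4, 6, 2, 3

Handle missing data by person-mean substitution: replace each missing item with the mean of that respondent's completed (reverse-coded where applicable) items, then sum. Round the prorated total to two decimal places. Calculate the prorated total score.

Reverse-coded (on a 1–7 scale, reversed = 8 − raw):
  item 4: 8 − 6 = 2
  item 6: 8 − 6 = 2
Completed scored items (12 of 14): 5, 1, 2, 2, 5, 5, 7, 6, 4, 6, 2, 3; sum = 48.
Person mean = 48 / 12 ≈ 4.0000
Prorated total = (48 / 12) × 14 = 56.00 (to 2 dp)

56.00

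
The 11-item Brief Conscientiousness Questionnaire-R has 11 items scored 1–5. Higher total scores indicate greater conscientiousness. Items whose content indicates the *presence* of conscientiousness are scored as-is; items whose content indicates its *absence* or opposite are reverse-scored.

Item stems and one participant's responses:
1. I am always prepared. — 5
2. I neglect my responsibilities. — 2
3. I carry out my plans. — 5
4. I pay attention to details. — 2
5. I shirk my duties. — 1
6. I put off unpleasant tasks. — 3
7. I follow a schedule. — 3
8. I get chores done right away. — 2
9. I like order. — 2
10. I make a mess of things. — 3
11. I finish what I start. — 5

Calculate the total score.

39

Items 2, 5, 6, 10 describe the absence/opposite of conscientiousness → reverse-score.
on a 1–5 scale, reversed = 6 − raw.
  item 1: 5
  item 2: 6 − 2 = 4
  item 3: 5
  item 4: 2
  item 5: 6 − 1 = 5
  item 6: 6 − 3 = 3
  item 7: 3
  item 8: 2
  item 9: 2
  item 10: 6 − 3 = 3
  item 11: 5
Total = 5 + 4 + 5 + 2 + 5 + 3 + 3 + 2 + 2 + 3 + 5 = 39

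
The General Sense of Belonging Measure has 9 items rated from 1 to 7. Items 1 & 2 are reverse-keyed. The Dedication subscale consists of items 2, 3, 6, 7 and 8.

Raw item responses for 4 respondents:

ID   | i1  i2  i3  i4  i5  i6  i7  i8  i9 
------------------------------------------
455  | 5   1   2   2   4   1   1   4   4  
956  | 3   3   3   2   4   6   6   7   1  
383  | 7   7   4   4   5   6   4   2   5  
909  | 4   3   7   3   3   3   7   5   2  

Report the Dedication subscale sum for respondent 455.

15

Respondent 455 raw: 5, 1, 2, 2, 4, 1, 1, 4, 4.
Dedication items: 2, 3, 6, 7, 8.
Reverse-coded (reverse-coded value = 8 − response):
  item 2: 8 − 1 = 7
  item 3: 2
  item 6: 1
  item 7: 1
  item 8: 4
Sum = 7 + 2 + 1 + 1 + 4 = 15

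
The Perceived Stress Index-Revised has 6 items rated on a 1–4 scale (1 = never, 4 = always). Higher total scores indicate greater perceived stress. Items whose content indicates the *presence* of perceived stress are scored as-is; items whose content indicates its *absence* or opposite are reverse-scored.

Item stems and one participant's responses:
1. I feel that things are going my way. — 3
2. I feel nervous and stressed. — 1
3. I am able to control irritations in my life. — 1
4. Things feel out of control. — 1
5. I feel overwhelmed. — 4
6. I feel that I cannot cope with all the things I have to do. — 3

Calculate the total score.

15

Items 1, 3 describe the absence/opposite of perceived stress → reverse-score.
reverse-coded value = 5 − response.
  item 1: 5 − 3 = 2
  item 2: 1
  item 3: 5 − 1 = 4
  item 4: 1
  item 5: 4
  item 6: 3
Total = 2 + 1 + 4 + 1 + 4 + 3 = 15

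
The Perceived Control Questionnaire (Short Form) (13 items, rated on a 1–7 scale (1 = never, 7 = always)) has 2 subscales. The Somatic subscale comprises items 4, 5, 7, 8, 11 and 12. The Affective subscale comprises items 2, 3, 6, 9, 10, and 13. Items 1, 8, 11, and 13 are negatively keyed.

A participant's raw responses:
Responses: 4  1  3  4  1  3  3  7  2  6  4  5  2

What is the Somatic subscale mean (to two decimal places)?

Somatic items: 4, 5, 7, 8, 11, 12.
Of these, items 8 & 11 are negatively keyed; reversed = (1+7) − raw = 8 − raw.
  item 4: 4
  item 5: 1
  item 7: 3
  item 8: 8 − 7 = 1
  item 11: 8 − 4 = 4
  item 12: 5
Sum = 4 + 1 + 3 + 1 + 4 + 5 = 18
Mean = 18 / 6 = 3.00

3.00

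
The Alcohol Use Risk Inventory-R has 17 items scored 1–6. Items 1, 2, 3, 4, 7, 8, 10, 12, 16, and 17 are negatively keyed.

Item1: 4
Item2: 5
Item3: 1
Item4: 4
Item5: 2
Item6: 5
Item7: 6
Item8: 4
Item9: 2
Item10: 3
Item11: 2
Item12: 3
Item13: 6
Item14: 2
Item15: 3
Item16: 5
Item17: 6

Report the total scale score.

51

Reverse-coded items (on a 1–6 scale, reversed = 7 − raw):
  item 1: 7 − 4 = 3
  item 2: 7 − 5 = 2
  item 3: 7 − 1 = 6
  item 4: 7 − 4 = 3
  item 7: 7 − 6 = 1
  item 8: 7 − 4 = 3
  item 10: 7 − 3 = 4
  item 12: 7 − 3 = 4
  item 16: 7 − 5 = 2
  item 17: 7 − 6 = 1
After reverse-coding: 3, 2, 6, 3, 2, 5, 1, 3, 2, 4, 2, 4, 6, 2, 3, 2, 1
Total = 3 + 2 + 6 + 3 + 2 + 5 + 1 + 3 + 2 + 4 + 2 + 4 + 6 + 2 + 3 + 2 + 1 = 51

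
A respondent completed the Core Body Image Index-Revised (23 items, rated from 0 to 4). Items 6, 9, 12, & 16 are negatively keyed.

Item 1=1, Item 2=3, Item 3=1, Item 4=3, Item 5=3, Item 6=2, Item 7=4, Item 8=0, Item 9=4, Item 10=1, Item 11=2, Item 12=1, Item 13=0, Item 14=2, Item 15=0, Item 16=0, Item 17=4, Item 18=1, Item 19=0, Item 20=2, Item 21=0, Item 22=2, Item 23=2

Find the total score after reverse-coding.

Raw sum = 38. Negatively keyed items: 6, 9, 12, 16; their raw sum = 7.
Each reversal replaces raw with 4 − raw, changing the total by 4 − 2·raw per item.
Total = 38 + 4·4 − 2·7 = 38 + 16 − 14 = 40

40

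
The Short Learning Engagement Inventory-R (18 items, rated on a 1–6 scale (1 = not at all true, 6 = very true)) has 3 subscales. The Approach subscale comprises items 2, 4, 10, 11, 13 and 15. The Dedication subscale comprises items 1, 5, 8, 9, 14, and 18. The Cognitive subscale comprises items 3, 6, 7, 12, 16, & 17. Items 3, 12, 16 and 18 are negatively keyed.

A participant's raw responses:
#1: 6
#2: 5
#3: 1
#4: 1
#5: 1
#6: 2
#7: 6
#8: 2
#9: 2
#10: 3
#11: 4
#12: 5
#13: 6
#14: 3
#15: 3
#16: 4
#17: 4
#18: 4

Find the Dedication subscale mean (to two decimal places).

Dedication items: 1, 5, 8, 9, 14, 18.
Of these, item 18 is negatively keyed; reverse-coded value = 7 − response.
  item 1: 6
  item 5: 1
  item 8: 2
  item 9: 2
  item 14: 3
  item 18: 7 − 4 = 3
Sum = 6 + 1 + 2 + 2 + 3 + 3 = 17
Mean = 17 / 6 = 2.83

2.83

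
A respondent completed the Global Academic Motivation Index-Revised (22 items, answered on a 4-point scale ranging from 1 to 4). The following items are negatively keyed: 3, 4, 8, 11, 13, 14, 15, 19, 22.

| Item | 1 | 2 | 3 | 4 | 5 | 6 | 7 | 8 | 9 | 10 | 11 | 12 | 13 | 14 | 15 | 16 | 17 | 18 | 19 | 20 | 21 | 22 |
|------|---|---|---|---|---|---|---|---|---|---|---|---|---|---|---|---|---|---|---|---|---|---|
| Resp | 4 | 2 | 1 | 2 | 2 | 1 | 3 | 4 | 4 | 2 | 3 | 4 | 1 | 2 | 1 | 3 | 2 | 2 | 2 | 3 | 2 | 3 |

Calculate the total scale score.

Reverse-coded items (reverse-coded value = 5 − response):
  item 3: 5 − 1 = 4
  item 4: 5 − 2 = 3
  item 8: 5 − 4 = 1
  item 11: 5 − 3 = 2
  item 13: 5 − 1 = 4
  item 14: 5 − 2 = 3
  item 15: 5 − 1 = 4
  item 19: 5 − 2 = 3
  item 22: 5 − 3 = 2
After reverse-coding: 4, 2, 4, 3, 2, 1, 3, 1, 4, 2, 2, 4, 4, 3, 4, 3, 2, 2, 3, 3, 2, 2
Total = 4 + 2 + 4 + 3 + 2 + 1 + 3 + 1 + 4 + 2 + 2 + 4 + 4 + 3 + 4 + 3 + 2 + 2 + 3 + 3 + 2 + 2 = 60

60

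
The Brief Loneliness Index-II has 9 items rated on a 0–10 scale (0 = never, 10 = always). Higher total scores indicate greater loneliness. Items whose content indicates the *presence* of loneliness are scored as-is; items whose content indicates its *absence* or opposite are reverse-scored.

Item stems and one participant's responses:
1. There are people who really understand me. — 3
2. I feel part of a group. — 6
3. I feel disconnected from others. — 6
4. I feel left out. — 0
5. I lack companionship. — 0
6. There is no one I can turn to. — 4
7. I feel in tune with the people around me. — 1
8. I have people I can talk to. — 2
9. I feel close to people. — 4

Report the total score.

44

Items 1, 2, 7, 8, 9 describe the absence/opposite of loneliness → reverse-score.
reversed = (0+10) − raw = 10 − raw.
  item 1: 10 − 3 = 7
  item 2: 10 − 6 = 4
  item 3: 6
  item 4: 0
  item 5: 0
  item 6: 4
  item 7: 10 − 1 = 9
  item 8: 10 − 2 = 8
  item 9: 10 − 4 = 6
Total = 7 + 4 + 6 + 0 + 0 + 4 + 9 + 8 + 6 = 44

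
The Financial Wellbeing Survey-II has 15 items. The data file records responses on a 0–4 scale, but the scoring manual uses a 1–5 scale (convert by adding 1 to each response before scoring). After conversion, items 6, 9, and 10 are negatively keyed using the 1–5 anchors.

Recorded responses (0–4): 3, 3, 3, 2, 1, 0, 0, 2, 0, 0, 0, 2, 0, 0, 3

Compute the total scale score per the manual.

46

Convert to 1–5: 4, 4, 4, 3, 2, 1, 1, 3, 1, 1, 1, 3, 1, 1, 4
Reverse-coded (reversed = (1+5) − raw = 6 − raw):
  item 6: 6 − 1 = 5
  item 9: 6 − 1 = 5
  item 10: 6 − 1 = 5
Scored: 4, 4, 4, 3, 2, 5, 1, 3, 5, 5, 1, 3, 1, 1, 4
Total = 46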